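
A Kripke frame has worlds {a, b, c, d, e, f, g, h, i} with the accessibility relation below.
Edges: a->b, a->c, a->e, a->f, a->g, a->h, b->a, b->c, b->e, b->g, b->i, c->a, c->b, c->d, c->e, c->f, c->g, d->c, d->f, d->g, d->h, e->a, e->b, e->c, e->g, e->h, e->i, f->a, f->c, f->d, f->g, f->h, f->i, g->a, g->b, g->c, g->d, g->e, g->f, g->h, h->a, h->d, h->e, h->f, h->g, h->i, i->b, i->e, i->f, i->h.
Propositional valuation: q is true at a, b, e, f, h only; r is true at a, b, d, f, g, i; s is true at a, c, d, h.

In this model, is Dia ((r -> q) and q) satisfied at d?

Yes

At d: Dia ((r -> q) and q) requires (r -> q) and q at some successor in {c, f, g, h}.
  (r -> q) and q holds at f, so Dia ((r -> q) and q) is true at d.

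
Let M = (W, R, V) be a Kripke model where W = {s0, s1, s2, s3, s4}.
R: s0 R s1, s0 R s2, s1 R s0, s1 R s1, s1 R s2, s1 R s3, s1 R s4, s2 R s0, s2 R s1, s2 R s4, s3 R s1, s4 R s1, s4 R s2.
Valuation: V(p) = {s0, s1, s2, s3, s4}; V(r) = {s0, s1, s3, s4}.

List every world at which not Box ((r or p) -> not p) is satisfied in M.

Let φ = not Box ((r or p) -> not p). Evaluate φ at each world:
  s0 (successors {s1, s2}): φ is true.
  s1 (successors {s0, s1, s2, s3, s4}): φ is true.
  s2 (successors {s0, s1, s4}): φ is true.
  s3 (successors {s1}): φ is true.
  s4 (successors {s1, s2}): φ is true.
For instance, at s2:
  At s2: Box ((r or p) -> not p) is false, so not Box ((r or p) -> not p) is true.
    At s2: Box ((r or p) -> not p) requires (r or p) -> not p at every successor {s0, s1, s4}.
      (r or p) -> not p fails at s0, so Box ((r or p) -> not p) is false at s2.
Satisfying worlds: {s0, s1, s2, s3, s4}

s0, s1, s2, s3, s4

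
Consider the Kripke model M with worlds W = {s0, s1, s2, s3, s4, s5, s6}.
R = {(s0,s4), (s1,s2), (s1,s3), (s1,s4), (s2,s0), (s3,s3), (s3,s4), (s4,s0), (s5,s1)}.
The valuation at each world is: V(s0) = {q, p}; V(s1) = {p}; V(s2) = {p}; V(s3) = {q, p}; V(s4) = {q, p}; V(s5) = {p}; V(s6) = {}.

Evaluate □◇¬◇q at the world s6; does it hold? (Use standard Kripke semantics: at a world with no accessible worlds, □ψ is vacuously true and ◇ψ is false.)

Yes

At s6: no accessible worlds, so □◇¬◇q holds vacuously.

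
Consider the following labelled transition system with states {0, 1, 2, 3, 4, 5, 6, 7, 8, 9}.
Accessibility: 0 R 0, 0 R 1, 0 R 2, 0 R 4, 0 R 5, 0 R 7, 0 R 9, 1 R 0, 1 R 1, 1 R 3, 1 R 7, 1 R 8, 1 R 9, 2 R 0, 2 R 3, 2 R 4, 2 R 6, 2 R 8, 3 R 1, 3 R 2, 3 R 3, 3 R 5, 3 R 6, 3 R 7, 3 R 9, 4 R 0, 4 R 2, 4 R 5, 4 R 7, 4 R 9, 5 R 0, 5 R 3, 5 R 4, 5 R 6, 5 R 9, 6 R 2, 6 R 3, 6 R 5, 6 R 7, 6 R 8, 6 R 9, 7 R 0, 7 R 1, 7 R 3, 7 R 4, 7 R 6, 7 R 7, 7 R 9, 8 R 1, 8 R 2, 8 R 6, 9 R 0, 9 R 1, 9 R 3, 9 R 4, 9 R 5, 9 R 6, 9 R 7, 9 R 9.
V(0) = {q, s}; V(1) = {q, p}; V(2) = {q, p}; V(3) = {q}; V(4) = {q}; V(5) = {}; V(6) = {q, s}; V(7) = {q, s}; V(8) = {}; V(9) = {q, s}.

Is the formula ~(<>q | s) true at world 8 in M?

No

At 8: <>q | s is true, so ~(<>q | s) is false.
  At 8: <>q is true, s is false, so <>q | s is true.
    At 8: <>q requires q at some successor in {1, 2, 6}.
      q holds at 1, so <>q is true at 8.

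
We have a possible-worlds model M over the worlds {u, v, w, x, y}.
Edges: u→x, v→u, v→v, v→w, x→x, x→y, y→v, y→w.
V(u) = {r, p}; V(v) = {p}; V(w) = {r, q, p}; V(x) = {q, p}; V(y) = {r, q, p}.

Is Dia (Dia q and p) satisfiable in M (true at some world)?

Let φ = Dia (Dia q and p). Evaluate φ at each world:
  u (successors {x}): φ is true.
  v (successors {u, v, w}): φ is true.
  w (successors ∅): φ is false.
  x (successors {x, y}): φ is true.
  y (successors {v, w}): φ is true.
Detail at u (witness):
  At u: Dia (Dia q and p) requires Dia q and p at some successor in {x}.
    Dia q and p holds at x, so Dia (Dia q and p) is true at u.
      At x: Dia q is true, p is true, so Dia q and p is true.

Yes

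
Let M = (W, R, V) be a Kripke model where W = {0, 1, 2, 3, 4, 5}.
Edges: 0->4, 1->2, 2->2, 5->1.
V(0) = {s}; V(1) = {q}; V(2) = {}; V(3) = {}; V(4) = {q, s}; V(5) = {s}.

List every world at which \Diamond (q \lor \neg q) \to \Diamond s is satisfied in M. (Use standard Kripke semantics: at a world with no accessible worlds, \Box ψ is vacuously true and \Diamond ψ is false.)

Recall that \Diamond ψ holds at a world iff ψ holds at some accessible world.
Let φ = \Diamond (q \lor \neg q) \to \Diamond s. Evaluate φ at each world:
  0 (successors {4}): φ is true.
  1 (successors {2}): φ is false.
  2 (successors {2}): φ is false.
  3 (successors ∅): φ is true.
  4 (successors ∅): φ is true.
  5 (successors {1}): φ is false.
For instance, at 2:
  At 2: \Diamond (q \lor \neg q) is true, \Diamond s is false, so \Diamond (q \lor \neg q) \to \Diamond s is false.
    At 2: \Diamond (q \lor \neg q) requires q \lor \neg q at some successor in {2}.
      q \lor \neg q holds at 2, so \Diamond (q \lor \neg q) is true at 2.
    At 2: \Diamond s requires s at some successor in {2}.
      At 2: s is false.
    So \Diamond s is false at 2.
Satisfying worlds: {0, 3, 4}

0, 3, 4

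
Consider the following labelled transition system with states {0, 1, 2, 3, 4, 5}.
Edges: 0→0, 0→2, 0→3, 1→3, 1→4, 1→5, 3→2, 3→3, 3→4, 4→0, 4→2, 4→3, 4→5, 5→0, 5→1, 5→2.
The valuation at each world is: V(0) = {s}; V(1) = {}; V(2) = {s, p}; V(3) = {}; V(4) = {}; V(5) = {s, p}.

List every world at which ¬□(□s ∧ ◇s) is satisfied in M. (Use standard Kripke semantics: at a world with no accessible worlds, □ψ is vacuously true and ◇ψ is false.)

0, 1, 3, 4, 5

Let φ = ¬□(□s ∧ ◇s). Evaluate φ at each world:
  0 (successors {0, 2, 3}): φ is true.
  1 (successors {3, 4, 5}): φ is true.
  2 (successors ∅): φ is false.
  3 (successors {2, 3, 4}): φ is true.
  4 (successors {0, 2, 3, 5}): φ is true.
  5 (successors {0, 1, 2}): φ is true.
For instance, at 4:
  At 4: □(□s ∧ ◇s) is false, so ¬□(□s ∧ ◇s) is true.
    At 4: □(□s ∧ ◇s) requires □s ∧ ◇s at every successor {0, 2, 3, 5}.
      □s ∧ ◇s fails at 0, so □(□s ∧ ◇s) is false at 4.
Satisfying worlds: {0, 1, 3, 4, 5}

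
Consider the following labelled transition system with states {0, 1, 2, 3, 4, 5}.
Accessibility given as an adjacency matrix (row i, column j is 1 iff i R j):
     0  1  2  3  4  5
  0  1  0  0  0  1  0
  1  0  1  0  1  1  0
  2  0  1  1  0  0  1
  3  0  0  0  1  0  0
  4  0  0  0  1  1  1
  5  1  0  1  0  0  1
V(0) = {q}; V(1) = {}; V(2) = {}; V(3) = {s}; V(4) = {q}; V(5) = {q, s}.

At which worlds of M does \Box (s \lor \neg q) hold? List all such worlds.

Let φ = \Box (s \lor \neg q). Evaluate φ at each world:
  0 (successors {0, 4}): φ is false.
  1 (successors {1, 3, 4}): φ is false.
  2 (successors {1, 2, 5}): φ is true.
  3 (successors {3}): φ is true.
  4 (successors {3, 4, 5}): φ is false.
  5 (successors {0, 2, 5}): φ is false.
For instance, at 5:
  At 5: \Box (s \lor \neg q) requires s \lor \neg q at every successor {0, 2, 5}.
    s \lor \neg q fails at 0, so \Box (s \lor \neg q) is false at 5.
Satisfying worlds: {2, 3}

2, 3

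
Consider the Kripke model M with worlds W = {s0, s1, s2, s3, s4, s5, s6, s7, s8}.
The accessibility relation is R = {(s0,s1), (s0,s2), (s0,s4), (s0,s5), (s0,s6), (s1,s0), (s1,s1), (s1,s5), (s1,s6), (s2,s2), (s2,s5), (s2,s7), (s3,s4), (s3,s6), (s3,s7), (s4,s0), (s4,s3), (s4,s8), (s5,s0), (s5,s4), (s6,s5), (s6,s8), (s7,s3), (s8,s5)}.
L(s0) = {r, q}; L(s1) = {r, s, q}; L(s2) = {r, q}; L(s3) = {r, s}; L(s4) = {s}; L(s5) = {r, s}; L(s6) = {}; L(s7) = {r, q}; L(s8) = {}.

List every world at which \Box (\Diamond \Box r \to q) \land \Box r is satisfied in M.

s2, s8

Recall that \Box ψ holds at a world iff ψ holds at every accessible world, and \Diamond ψ holds iff ψ holds at some accessible world.
Let φ = \Box (\Diamond \Box r \to q) \land \Box r. Evaluate φ at each world:
  s0 (successors {s1, s2, s4, s5, s6}): φ is false.
  s1 (successors {s0, s1, s5, s6}): φ is false.
  s2 (successors {s2, s5, s7}): φ is true.
  s3 (successors {s4, s6, s7}): φ is false.
  s4 (successors {s0, s3, s8}): φ is false.
  s5 (successors {s0, s4}): φ is false.
  s6 (successors {s5, s8}): φ is false.
  s7 (successors {s3}): φ is false.
  s8 (successors {s5}): φ is true.
For instance, at s3:
  At s3: \Box (\Diamond \Box r \to q) is false, \Box r is false, so \Box (\Diamond \Box r \to q) \land \Box r is false.
    At s3: \Box (\Diamond \Box r \to q) requires \Diamond \Box r \to q at every successor {s4, s6, s7}.
      \Diamond \Box r \to q fails at s4, so \Box (\Diamond \Box r \to q) is false at s3.
    At s3: \Box r requires r at every successor {s4, s6, s7}.
      r fails at s4, so \Box r is false at s3.
Satisfying worlds: {s2, s8}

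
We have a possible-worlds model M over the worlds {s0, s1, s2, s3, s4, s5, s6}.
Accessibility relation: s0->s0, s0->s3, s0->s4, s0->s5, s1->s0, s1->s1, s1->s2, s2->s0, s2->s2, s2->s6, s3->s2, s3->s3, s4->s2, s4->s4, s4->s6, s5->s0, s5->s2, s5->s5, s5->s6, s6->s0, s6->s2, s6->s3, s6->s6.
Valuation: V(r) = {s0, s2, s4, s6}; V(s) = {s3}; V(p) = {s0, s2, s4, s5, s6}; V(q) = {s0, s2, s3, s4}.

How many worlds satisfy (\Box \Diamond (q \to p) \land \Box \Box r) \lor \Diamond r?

Let φ = (\Box \Diamond (q \to p) \land \Box \Box r) \lor \Diamond r. Evaluate φ at each world:
  s0 (successors {s0, s3, s4, s5}): φ is true.
  s1 (successors {s0, s1, s2}): φ is true.
  s2 (successors {s0, s2, s6}): φ is true.
  s3 (successors {s2, s3}): φ is true.
  s4 (successors {s2, s4, s6}): φ is true.
  s5 (successors {s0, s2, s5, s6}): φ is true.
  s6 (successors {s0, s2, s3, s6}): φ is true.
For instance, at s3:
  At s3: \Box \Diamond (q \to p) \land \Box \Box r is false, \Diamond r is true, so (\Box \Diamond (q \to p) \land \Box \Box r) \lor \Diamond r is true.
    At s3: \Box \Diamond (q \to p) is true, \Box \Box r is false, so \Box \Diamond (q \to p) \land \Box \Box r is false.
      At s3: \Box \Diamond (q \to p) requires \Diamond (q \to p) at every successor {s2, s3}.
        At s2: \Diamond (q \to p) is true.
        At s3: \Diamond (q \to p) is true.
      So \Box \Diamond (q \to p) is true at s3.
      At s3: \Box \Box r requires \Box r at every successor {s2, s3}.
        \Box r fails at s3, so \Box \Box r is false at s3.
    At s3: \Diamond r requires r at some successor in {s2, s3}.
      r holds at s2, so \Diamond r is true at s3.
Satisfying worlds: {s0, s1, s2, s3, s4, s5, s6}

7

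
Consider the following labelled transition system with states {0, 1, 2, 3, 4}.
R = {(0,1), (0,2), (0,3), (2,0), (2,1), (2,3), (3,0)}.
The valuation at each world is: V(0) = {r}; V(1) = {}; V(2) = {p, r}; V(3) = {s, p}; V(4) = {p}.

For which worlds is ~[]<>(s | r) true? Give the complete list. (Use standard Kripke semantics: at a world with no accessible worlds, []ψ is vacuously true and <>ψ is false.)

0, 2

Let φ = ~[]<>(s | r). Evaluate φ at each world:
  0 (successors {1, 2, 3}): φ is true.
  1 (successors ∅): φ is false.
  2 (successors {0, 1, 3}): φ is true.
  3 (successors {0}): φ is false.
  4 (successors ∅): φ is false.
For instance, at 3:
  At 3: []<>(s | r) is true, so ~[]<>(s | r) is false.
    At 3: []<>(s | r) requires <>(s | r) at every successor {0}.
      At 0: <>(s | r) is true.
    So []<>(s | r) is true at 3.
Satisfying worlds: {0, 2}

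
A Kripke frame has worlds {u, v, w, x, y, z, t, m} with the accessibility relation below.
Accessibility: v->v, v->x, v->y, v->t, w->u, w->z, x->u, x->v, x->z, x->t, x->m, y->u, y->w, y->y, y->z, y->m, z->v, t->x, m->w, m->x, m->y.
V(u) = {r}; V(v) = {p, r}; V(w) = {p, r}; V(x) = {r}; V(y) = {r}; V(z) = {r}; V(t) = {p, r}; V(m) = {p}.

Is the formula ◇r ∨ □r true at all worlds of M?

Yes

Recall that □ψ holds at a world iff ψ holds at every accessible world, and ◇ψ holds iff ψ holds at some accessible world.
Let φ = ◇r ∨ □r. Evaluate φ at each world:
  u (successors ∅): φ is true.
  v (successors {v, x, y, t}): φ is true.
  w (successors {u, z}): φ is true.
  x (successors {u, v, z, t, m}): φ is true.
  y (successors {u, w, y, z, m}): φ is true.
  z (successors {v}): φ is true.
  t (successors {x}): φ is true.
  m (successors {w, x, y}): φ is true.
For instance, at z:
  At z: ◇r is true, □r is true, so ◇r ∨ □r is true.
    At z: ◇r requires r at some successor in {v}.
      r holds at v, so ◇r is true at z.
    At z: □r requires r at every successor {v}.
      At v: r is true.
    So □r is true at z.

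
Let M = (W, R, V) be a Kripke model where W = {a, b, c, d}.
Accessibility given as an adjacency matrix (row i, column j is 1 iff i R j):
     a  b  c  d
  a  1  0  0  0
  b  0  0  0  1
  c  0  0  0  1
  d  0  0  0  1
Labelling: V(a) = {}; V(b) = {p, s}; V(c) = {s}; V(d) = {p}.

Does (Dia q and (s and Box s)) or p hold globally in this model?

Recall that Box ψ holds at a world iff ψ holds at every accessible world, and Dia ψ holds iff ψ holds at some accessible world.
Let φ = (Dia q and (s and Box s)) or p. Evaluate φ at each world:
  a (successors {a}): φ is false.
  b (successors {d}): φ is true.
  c (successors {d}): φ is false.
  d (successors {d}): φ is true.
Detail at a (counterexample):
  At a: Dia q and (s and Box s) is false, p is false, so (Dia q and (s and Box s)) or p is false.
    At a: Dia q is false, s and Box s is false, so Dia q and (s and Box s) is false.
      At a: Dia q requires q at some successor in {a}.
        At a: q is false.
      So Dia q is false at a.
      At a: s is false, Box s is false, so s and Box s is false.

No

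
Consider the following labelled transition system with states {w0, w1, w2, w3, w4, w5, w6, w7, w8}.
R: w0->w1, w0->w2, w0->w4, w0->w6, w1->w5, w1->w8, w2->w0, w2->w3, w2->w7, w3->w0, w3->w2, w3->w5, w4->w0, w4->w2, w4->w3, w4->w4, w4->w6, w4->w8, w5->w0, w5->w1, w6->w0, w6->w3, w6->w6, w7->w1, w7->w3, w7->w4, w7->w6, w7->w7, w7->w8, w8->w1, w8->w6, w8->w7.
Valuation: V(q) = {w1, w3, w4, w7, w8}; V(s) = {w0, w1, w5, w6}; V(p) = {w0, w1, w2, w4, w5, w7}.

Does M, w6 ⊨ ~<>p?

No

Recall that <>ψ holds at a world iff ψ holds at some accessible world.
At w6: <>p is true, so ~<>p is false.
  At w6: <>p requires p at some successor in {w0, w3, w6}.
    p holds at w0, so <>p is true at w6.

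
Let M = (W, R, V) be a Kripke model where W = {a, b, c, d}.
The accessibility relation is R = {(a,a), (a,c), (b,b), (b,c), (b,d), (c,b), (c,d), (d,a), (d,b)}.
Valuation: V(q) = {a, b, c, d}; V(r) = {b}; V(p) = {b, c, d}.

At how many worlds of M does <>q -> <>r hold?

3

Let φ = <>q -> <>r. Evaluate φ at each world:
  a (successors {a, c}): φ is false.
  b (successors {b, c, d}): φ is true.
  c (successors {b, d}): φ is true.
  d (successors {a, b}): φ is true.
For instance, at a:
  At a: <>q is true, <>r is false, so <>q -> <>r is false.
    At a: <>q requires q at some successor in {a, c}.
      q holds at a, so <>q is true at a.
    At a: <>r requires r at some successor in {a, c}.
      At a: r is false.
      At c: r is false.
    So <>r is false at a.
Satisfying worlds: {b, c, d}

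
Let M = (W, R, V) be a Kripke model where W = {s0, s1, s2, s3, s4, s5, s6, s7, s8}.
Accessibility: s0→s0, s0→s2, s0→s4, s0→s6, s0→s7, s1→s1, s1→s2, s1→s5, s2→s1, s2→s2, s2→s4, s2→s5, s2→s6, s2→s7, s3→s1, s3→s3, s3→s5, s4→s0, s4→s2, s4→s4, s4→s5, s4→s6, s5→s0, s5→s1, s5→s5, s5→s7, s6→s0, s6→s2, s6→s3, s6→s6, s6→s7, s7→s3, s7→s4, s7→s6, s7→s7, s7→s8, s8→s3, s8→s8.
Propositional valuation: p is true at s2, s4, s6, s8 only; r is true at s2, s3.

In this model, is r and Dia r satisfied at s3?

Yes

At s3: r is true, Dia r is true, so r and Dia r is true.
  At s3: Dia r requires r at some successor in {s1, s3, s5}.
    r holds at s3, so Dia r is true at s3.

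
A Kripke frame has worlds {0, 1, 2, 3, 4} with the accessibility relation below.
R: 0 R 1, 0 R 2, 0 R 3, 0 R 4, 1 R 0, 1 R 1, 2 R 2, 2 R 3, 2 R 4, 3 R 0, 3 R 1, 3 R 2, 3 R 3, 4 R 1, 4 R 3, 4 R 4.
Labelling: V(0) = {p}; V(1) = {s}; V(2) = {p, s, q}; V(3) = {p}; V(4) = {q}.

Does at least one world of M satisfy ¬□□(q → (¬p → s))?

Yes

Let φ = ¬□□(q → (¬p → s)). Evaluate φ at each world:
  0 (successors {1, 2, 3, 4}): φ is true.
  1 (successors {0, 1}): φ is true.
  2 (successors {2, 3, 4}): φ is true.
  3 (successors {0, 1, 2, 3}): φ is true.
  4 (successors {1, 3, 4}): φ is true.
Detail at 0 (witness):
  At 0: □□(q → (¬p → s)) is false, so ¬□□(q → (¬p → s)) is true.
    At 0: □□(q → (¬p → s)) requires □(q → (¬p → s)) at every successor {1, 2, 3, 4}.
      □(q → (¬p → s)) fails at 2, so □□(q → (¬p → s)) is false at 0.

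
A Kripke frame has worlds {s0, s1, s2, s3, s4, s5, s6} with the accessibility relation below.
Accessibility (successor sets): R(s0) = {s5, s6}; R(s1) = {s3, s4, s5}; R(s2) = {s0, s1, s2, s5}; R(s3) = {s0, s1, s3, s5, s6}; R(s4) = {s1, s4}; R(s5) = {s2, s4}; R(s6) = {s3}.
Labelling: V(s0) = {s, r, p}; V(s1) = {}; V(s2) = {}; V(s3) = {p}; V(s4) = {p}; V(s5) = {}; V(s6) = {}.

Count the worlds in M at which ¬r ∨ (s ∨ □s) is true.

7

Let φ = ¬r ∨ (s ∨ □s). Evaluate φ at each world:
  s0 (successors {s5, s6}): φ is true.
  s1 (successors {s3, s4, s5}): φ is true.
  s2 (successors {s0, s1, s2, s5}): φ is true.
  s3 (successors {s0, s1, s3, s5, s6}): φ is true.
  s4 (successors {s1, s4}): φ is true.
  s5 (successors {s2, s4}): φ is true.
  s6 (successors {s3}): φ is true.
For instance, at s1:
  At s1: ¬r is true, s ∨ □s is false, so ¬r ∨ (s ∨ □s) is true.
    At s1: s is false, □s is false, so s ∨ □s is false.
      At s1: □s requires s at every successor {s3, s4, s5}.
        s fails at s3, so □s is false at s1.
Satisfying worlds: {s0, s1, s2, s3, s4, s5, s6}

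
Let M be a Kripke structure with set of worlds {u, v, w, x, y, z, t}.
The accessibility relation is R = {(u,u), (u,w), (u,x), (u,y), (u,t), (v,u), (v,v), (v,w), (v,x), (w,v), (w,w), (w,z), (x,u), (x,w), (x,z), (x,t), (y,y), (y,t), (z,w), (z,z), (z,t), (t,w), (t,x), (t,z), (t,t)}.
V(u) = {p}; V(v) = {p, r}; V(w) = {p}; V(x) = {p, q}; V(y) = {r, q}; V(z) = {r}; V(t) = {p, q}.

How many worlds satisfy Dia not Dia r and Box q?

0

Recall that Box ψ holds at a world iff ψ holds at every accessible world, and Dia ψ holds iff ψ holds at some accessible world.
Let φ = Dia not Dia r and Box q. Evaluate φ at each world:
  u (successors {u, w, x, y, t}): φ is false.
  v (successors {u, v, w, x}): φ is false.
  w (successors {v, w, z}): φ is false.
  x (successors {u, w, z, t}): φ is false.
  y (successors {y, t}): φ is false.
  z (successors {w, z, t}): φ is false.
  t (successors {w, x, z, t}): φ is false.
For instance, at u:
  At u: Dia not Dia r is false, Box q is false, so Dia not Dia r and Box q is false.
    At u: Dia not Dia r requires not Dia r at some successor in {u, w, x, y, t}.
      At u: not Dia r is false.
      At w: not Dia r is false.
      At x: not Dia r is false.
      At y: not Dia r is false.
      At t: not Dia r is false.
    So Dia not Dia r is false at u.
    At u: Box q requires q at every successor {u, w, x, y, t}.
      q fails at u, so Box q is false at u.
Satisfying worlds: none.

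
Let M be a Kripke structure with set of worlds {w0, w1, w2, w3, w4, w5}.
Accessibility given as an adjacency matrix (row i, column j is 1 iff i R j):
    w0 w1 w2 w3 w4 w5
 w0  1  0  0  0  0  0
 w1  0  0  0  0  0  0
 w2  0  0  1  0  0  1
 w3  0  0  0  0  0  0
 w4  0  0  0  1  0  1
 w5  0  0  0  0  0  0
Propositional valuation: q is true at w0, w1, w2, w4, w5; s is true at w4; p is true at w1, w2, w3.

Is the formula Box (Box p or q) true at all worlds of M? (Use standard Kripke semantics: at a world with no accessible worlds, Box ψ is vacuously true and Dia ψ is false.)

Yes

Let φ = Box (Box p or q). Evaluate φ at each world:
  w0 (successors {w0}): φ is true.
  w1 (successors ∅): φ is true.
  w2 (successors {w2, w5}): φ is true.
  w3 (successors ∅): φ is true.
  w4 (successors {w3, w5}): φ is true.
  w5 (successors ∅): φ is true.
For instance, at w4:
  At w4: Box (Box p or q) requires Box p or q at every successor {w3, w5}.
      At w3: Box p is true, q is false, so Box p or q is true.
      At w5: Box p is true, q is true, so Box p or q is true.
  So Box (Box p or q) is true at w4.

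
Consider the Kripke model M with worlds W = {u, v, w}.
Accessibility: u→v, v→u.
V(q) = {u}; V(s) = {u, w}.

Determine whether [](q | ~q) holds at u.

Recall that []ψ holds at a world iff ψ holds at every accessible world, and <>ψ holds iff ψ holds at some accessible world.
At u: [](q | ~q) requires q | ~q at every successor {v}.
  At v: q | ~q is true.
So [](q | ~q) is true at u.

Yes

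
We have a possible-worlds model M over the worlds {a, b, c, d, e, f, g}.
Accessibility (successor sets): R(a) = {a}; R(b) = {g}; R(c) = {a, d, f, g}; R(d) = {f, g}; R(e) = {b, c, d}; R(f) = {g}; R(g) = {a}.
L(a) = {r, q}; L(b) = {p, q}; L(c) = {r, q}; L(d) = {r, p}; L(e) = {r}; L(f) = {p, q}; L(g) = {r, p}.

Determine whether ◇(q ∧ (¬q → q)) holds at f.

At f: ◇(q ∧ (¬q → q)) requires q ∧ (¬q → q) at some successor in {g}.
  At g: q ∧ (¬q → q) is false.
So ◇(q ∧ (¬q → q)) is false at f.

No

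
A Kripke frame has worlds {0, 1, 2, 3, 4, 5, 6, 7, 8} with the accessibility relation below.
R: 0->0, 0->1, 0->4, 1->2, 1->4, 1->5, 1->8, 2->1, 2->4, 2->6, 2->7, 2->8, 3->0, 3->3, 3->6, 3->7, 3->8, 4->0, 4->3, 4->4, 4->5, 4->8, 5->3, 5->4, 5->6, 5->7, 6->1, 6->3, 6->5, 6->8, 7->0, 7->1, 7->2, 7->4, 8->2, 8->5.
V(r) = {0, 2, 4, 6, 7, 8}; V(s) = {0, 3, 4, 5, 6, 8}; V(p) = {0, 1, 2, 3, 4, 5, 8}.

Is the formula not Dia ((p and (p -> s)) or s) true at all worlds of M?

No

Let φ = not Dia ((p and (p -> s)) or s). Evaluate φ at each world:
  0 (successors {0, 1, 4}): φ is false.
  1 (successors {2, 4, 5, 8}): φ is false.
  2 (successors {1, 4, 6, 7, 8}): φ is false.
  3 (successors {0, 3, 6, 7, 8}): φ is false.
  4 (successors {0, 3, 4, 5, 8}): φ is false.
  5 (successors {3, 4, 6, 7}): φ is false.
  6 (successors {1, 3, 5, 8}): φ is false.
  7 (successors {0, 1, 2, 4}): φ is false.
  8 (successors {2, 5}): φ is false.
Detail at 0 (counterexample):
  At 0: Dia ((p and (p -> s)) or s) is true, so not Dia ((p and (p -> s)) or s) is false.
    At 0: Dia ((p and (p -> s)) or s) requires (p and (p -> s)) or s at some successor in {0, 1, 4}.
      (p and (p -> s)) or s holds at 0, so Dia ((p and (p -> s)) or s) is true at 0.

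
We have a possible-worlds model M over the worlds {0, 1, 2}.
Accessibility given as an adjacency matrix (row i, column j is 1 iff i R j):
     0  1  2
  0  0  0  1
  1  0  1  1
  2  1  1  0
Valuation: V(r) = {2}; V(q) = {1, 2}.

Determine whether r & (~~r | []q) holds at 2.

Yes

Recall that []ψ holds at a world iff ψ holds at every accessible world, and <>ψ holds iff ψ holds at some accessible world.
At 2: r is true, ~~r | []q is true, so r & (~~r | []q) is true.
  At 2: ~~r is true, []q is false, so ~~r | []q is true.
    At 2: []q requires q at every successor {0, 1}.
      q fails at 0, so []q is false at 2.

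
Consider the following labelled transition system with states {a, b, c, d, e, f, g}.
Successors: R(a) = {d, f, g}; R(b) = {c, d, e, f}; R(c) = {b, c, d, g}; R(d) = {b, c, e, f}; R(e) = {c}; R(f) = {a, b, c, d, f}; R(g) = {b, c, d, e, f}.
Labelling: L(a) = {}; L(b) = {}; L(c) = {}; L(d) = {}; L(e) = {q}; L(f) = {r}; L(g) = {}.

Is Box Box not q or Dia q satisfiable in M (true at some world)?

Recall that Box ψ holds at a world iff ψ holds at every accessible world, and Dia ψ holds iff ψ holds at some accessible world.
Let φ = Box Box not q or Dia q. Evaluate φ at each world:
  a (successors {d, f, g}): φ is false.
  b (successors {c, d, e, f}): φ is true.
  c (successors {b, c, d, g}): φ is false.
  d (successors {b, c, e, f}): φ is true.
  e (successors {c}): φ is true.
  f (successors {a, b, c, d, f}): φ is false.
  g (successors {b, c, d, e, f}): φ is true.
Detail at b (witness):
  At b: Box Box not q is false, Dia q is true, so Box Box not q or Dia q is true.
    At b: Box Box not q requires Box not q at every successor {c, d, e, f}.
      Box not q fails at d, so Box Box not q is false at b.
    At b: Dia q requires q at some successor in {c, d, e, f}.
      q holds at e, so Dia q is true at b.

Yes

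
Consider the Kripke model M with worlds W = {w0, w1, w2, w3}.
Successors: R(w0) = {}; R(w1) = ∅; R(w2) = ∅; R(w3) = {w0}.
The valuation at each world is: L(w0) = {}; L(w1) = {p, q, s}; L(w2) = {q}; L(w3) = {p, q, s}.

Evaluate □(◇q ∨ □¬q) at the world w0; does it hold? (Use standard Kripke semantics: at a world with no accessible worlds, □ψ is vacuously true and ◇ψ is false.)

Yes

Recall that □ψ holds at a world iff ψ holds at every accessible world, and ◇ψ holds iff ψ holds at some accessible world.
At w0: no accessible worlds, so □(◇q ∨ □¬q) holds vacuously.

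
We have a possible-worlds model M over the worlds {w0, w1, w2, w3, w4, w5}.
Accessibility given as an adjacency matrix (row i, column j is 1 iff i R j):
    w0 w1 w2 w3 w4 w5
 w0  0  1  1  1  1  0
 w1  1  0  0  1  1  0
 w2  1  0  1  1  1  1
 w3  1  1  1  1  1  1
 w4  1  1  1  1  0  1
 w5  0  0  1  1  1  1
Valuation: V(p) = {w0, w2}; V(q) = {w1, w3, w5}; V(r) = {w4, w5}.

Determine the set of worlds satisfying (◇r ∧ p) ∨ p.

Recall that ◇ψ holds at a world iff ψ holds at some accessible world.
Let φ = (◇r ∧ p) ∨ p. Evaluate φ at each world:
  w0 (successors {w1, w2, w3, w4}): φ is true.
  w1 (successors {w0, w3, w4}): φ is false.
  w2 (successors {w0, w2, w3, w4, w5}): φ is true.
  w3 (successors {w0, w1, w2, w3, w4, w5}): φ is false.
  w4 (successors {w0, w1, w2, w3, w5}): φ is false.
  w5 (successors {w2, w3, w4, w5}): φ is false.
For instance, at w5:
  At w5: ◇r ∧ p is false, p is false, so (◇r ∧ p) ∨ p is false.
    At w5: ◇r is true, p is false, so ◇r ∧ p is false.
      At w5: ◇r requires r at some successor in {w2, w3, w4, w5}.
        r holds at w4, so ◇r is true at w5.
Satisfying worlds: {w0, w2}

w0, w2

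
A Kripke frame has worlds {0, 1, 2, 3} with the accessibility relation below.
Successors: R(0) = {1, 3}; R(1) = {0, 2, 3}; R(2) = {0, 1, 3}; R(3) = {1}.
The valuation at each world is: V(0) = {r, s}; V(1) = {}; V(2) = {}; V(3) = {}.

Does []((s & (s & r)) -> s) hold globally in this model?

Yes

Let φ = []((s & (s & r)) -> s). Evaluate φ at each world:
  0 (successors {1, 3}): φ is true.
  1 (successors {0, 2, 3}): φ is true.
  2 (successors {0, 1, 3}): φ is true.
  3 (successors {1}): φ is true.
For instance, at 1:
  At 1: []((s & (s & r)) -> s) requires (s & (s & r)) -> s at every successor {0, 2, 3}.
    At 0: (s & (s & r)) -> s is true.
    At 2: (s & (s & r)) -> s is true.
    At 3: (s & (s & r)) -> s is true.
  So []((s & (s & r)) -> s) is true at 1.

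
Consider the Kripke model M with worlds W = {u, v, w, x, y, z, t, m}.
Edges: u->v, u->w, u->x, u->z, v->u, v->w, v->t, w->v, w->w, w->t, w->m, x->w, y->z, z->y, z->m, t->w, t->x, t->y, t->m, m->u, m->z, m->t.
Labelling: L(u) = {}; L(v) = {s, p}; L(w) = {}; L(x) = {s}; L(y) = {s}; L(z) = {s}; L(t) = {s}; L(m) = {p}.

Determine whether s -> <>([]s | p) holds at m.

Yes

At m: s is false, <>([]s | p) is false, so s -> <>([]s | p) is true.
  At m: <>([]s | p) requires []s | p at some successor in {u, z, t}.
    At u: []s | p is false.
    At z: []s | p is false.
    At t: []s | p is false.
  So <>([]s | p) is false at m.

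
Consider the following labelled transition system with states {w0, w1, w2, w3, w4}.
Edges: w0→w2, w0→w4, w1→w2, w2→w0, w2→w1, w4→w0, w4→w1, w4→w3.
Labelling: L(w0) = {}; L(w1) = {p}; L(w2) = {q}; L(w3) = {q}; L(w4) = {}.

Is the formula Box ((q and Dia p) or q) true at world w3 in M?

Recall that Box ψ holds at a world iff ψ holds at every accessible world, and Dia ψ holds iff ψ holds at some accessible world.
At w3: no accessible worlds, so Box ((q and Dia p) or q) holds vacuously.

Yes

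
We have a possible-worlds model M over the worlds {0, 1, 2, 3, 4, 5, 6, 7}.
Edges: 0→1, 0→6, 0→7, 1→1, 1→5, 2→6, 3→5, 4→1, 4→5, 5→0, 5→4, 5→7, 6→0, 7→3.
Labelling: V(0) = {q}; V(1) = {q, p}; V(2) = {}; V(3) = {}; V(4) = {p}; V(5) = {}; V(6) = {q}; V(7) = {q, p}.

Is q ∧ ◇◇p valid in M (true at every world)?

Recall that ◇ψ holds at a world iff ψ holds at some accessible world.
Let φ = q ∧ ◇◇p. Evaluate φ at each world:
  0 (successors {1, 6, 7}): φ is true.
  1 (successors {1, 5}): φ is true.
  2 (successors {6}): φ is false.
  3 (successors {5}): φ is false.
  4 (successors {1, 5}): φ is false.
  5 (successors {0, 4, 7}): φ is false.
  6 (successors {0}): φ is true.
  7 (successors {3}): φ is false.
Detail at 2 (counterexample):
  At 2: q is false, ◇◇p is false, so q ∧ ◇◇p is false.
    At 2: ◇◇p requires ◇p at some successor in {6}.
      At 6: ◇p is false.
    So ◇◇p is false at 2.

No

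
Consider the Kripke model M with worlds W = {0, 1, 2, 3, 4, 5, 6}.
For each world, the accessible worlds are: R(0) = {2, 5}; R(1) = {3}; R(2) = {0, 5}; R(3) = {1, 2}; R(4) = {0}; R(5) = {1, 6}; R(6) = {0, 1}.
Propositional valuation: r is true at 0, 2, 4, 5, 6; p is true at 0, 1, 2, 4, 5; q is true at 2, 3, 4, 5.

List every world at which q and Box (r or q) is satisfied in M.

2, 4

Let φ = q and Box (r or q). Evaluate φ at each world:
  0 (successors {2, 5}): φ is false.
  1 (successors {3}): φ is false.
  2 (successors {0, 5}): φ is true.
  3 (successors {1, 2}): φ is false.
  4 (successors {0}): φ is true.
  5 (successors {1, 6}): φ is false.
  6 (successors {0, 1}): φ is false.
For instance, at 0:
  At 0: q is false, Box (r or q) is true, so q and Box (r or q) is false.
    At 0: Box (r or q) requires r or q at every successor {2, 5}.
      At 2: r or q is true.
      At 5: r or q is true.
    So Box (r or q) is true at 0.
Satisfying worlds: {2, 4}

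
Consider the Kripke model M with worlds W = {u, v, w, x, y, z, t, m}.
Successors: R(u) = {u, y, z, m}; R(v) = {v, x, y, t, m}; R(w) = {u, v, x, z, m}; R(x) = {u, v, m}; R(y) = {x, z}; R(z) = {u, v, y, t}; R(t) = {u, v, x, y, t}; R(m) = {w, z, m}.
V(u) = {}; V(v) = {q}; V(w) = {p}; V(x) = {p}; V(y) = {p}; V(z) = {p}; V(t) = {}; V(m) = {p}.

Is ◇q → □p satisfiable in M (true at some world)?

Recall that □ψ holds at a world iff ψ holds at every accessible world, and ◇ψ holds iff ψ holds at some accessible world.
Let φ = ◇q → □p. Evaluate φ at each world:
  u (successors {u, y, z, m}): φ is true.
  v (successors {v, x, y, t, m}): φ is false.
  w (successors {u, v, x, z, m}): φ is false.
  x (successors {u, v, m}): φ is false.
  y (successors {x, z}): φ is true.
  z (successors {u, v, y, t}): φ is false.
  t (successors {u, v, x, y, t}): φ is false.
  m (successors {w, z, m}): φ is true.
Detail at u (witness):
  At u: ◇q is false, □p is false, so ◇q → □p is true.
    At u: ◇q requires q at some successor in {u, y, z, m}.
      At u: q is false.
      At y: q is false.
      At z: q is false.
      At m: q is false.
    So ◇q is false at u.
    At u: □p requires p at every successor {u, y, z, m}.
      p fails at u, so □p is false at u.

Yes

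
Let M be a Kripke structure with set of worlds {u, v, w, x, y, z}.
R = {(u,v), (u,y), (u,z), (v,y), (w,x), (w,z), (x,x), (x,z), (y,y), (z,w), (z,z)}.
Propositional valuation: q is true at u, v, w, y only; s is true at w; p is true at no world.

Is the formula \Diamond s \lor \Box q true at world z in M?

Yes

At z: \Diamond s is true, \Box q is false, so \Diamond s \lor \Box q is true.
  At z: \Diamond s requires s at some successor in {w, z}.
    s holds at w, so \Diamond s is true at z.
  At z: \Box q requires q at every successor {w, z}.
    q fails at z, so \Box q is false at z.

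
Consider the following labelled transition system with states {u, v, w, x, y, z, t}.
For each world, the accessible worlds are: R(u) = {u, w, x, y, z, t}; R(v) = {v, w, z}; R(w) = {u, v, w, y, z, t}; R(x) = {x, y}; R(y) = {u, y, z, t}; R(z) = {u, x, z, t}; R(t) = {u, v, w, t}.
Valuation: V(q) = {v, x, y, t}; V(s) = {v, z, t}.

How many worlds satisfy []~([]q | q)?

0

Recall that []ψ holds at a world iff ψ holds at every accessible world, and <>ψ holds iff ψ holds at some accessible world.
Let φ = []~([]q | q). Evaluate φ at each world:
  u (successors {u, w, x, y, z, t}): φ is false.
  v (successors {v, w, z}): φ is false.
  w (successors {u, v, w, y, z, t}): φ is false.
  x (successors {x, y}): φ is false.
  y (successors {u, y, z, t}): φ is false.
  z (successors {u, x, z, t}): φ is false.
  t (successors {u, v, w, t}): φ is false.
For instance, at w:
  At w: []~([]q | q) requires ~([]q | q) at every successor {u, v, w, y, z, t}.
    ~([]q | q) fails at v, so []~([]q | q) is false at w.
      At v: []q | q is true, so ~([]q | q) is false.
Satisfying worlds: none.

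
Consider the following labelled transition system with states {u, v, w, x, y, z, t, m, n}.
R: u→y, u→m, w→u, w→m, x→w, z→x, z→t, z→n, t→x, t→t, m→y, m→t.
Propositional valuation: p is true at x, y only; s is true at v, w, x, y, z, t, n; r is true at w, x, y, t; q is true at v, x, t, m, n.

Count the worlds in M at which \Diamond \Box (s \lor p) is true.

Let φ = \Diamond \Box (s \lor p). Evaluate φ at each world:
  u (successors {y, m}): φ is true.
  v (successors ∅): φ is false.
  w (successors {u, m}): φ is true.
  x (successors {w}): φ is false.
  y (successors ∅): φ is false.
  z (successors {x, t, n}): φ is true.
  t (successors {x, t}): φ is true.
  m (successors {y, t}): φ is true.
  n (successors ∅): φ is false.
For instance, at u:
  At u: \Diamond \Box (s \lor p) requires \Box (s \lor p) at some successor in {y, m}.
    \Box (s \lor p) holds at y, so \Diamond \Box (s \lor p) is true at u.
      At y: no accessible worlds, so \Box (s \lor p) holds vacuously.
Satisfying worlds: {u, w, z, t, m}

5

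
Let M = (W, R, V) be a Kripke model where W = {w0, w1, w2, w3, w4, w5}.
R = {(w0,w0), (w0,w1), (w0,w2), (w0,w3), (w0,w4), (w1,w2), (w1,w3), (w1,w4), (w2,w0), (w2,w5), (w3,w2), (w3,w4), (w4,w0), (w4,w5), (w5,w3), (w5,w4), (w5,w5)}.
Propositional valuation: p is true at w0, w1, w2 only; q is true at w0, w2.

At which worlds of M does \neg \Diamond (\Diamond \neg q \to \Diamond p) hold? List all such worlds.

none

Let φ = \neg \Diamond (\Diamond \neg q \to \Diamond p). Evaluate φ at each world:
  w0 (successors {w0, w1, w2, w3, w4}): φ is false.
  w1 (successors {w2, w3, w4}): φ is false.
  w2 (successors {w0, w5}): φ is false.
  w3 (successors {w2, w4}): φ is false.
  w4 (successors {w0, w5}): φ is false.
  w5 (successors {w3, w4, w5}): φ is false.
For instance, at w3:
  At w3: \Diamond (\Diamond \neg q \to \Diamond p) is true, so \neg \Diamond (\Diamond \neg q \to \Diamond p) is false.
    At w3: \Diamond (\Diamond \neg q \to \Diamond p) requires \Diamond \neg q \to \Diamond p at some successor in {w2, w4}.
      \Diamond \neg q \to \Diamond p holds at w2, so \Diamond (\Diamond \neg q \to \Diamond p) is true at w3.
Satisfying worlds: none.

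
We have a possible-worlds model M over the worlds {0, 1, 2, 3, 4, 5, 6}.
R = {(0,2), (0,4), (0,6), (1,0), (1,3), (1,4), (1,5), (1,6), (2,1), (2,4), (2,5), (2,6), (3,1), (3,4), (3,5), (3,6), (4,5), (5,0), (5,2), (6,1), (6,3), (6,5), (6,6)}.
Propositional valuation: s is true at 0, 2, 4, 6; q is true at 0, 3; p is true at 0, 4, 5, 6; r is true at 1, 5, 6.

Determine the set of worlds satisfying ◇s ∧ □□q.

none

Recall that □ψ holds at a world iff ψ holds at every accessible world, and ◇ψ holds iff ψ holds at some accessible world.
Let φ = ◇s ∧ □□q. Evaluate φ at each world:
  0 (successors {2, 4, 6}): φ is false.
  1 (successors {0, 3, 4, 5, 6}): φ is false.
  2 (successors {1, 4, 5, 6}): φ is false.
  3 (successors {1, 4, 5, 6}): φ is false.
  4 (successors {5}): φ is false.
  5 (successors {0, 2}): φ is false.
  6 (successors {1, 3, 5, 6}): φ is false.
For instance, at 0:
  At 0: ◇s is true, □□q is false, so ◇s ∧ □□q is false.
    At 0: ◇s requires s at some successor in {2, 4, 6}.
      s holds at 2, so ◇s is true at 0.
    At 0: □□q requires □q at every successor {2, 4, 6}.
      □q fails at 2, so □□q is false at 0.
Satisfying worlds: none.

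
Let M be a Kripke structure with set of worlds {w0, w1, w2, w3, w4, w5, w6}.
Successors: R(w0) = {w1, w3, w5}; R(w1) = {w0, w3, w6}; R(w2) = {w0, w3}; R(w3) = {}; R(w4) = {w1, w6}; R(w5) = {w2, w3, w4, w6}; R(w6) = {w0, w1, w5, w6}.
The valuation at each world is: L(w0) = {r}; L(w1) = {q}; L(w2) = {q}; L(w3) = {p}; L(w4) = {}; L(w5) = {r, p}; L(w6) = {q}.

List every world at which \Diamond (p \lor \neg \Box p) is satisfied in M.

w0, w1, w2, w4, w5, w6

Let φ = \Diamond (p \lor \neg \Box p). Evaluate φ at each world:
  w0 (successors {w1, w3, w5}): φ is true.
  w1 (successors {w0, w3, w6}): φ is true.
  w2 (successors {w0, w3}): φ is true.
  w3 (successors ∅): φ is false.
  w4 (successors {w1, w6}): φ is true.
  w5 (successors {w2, w3, w4, w6}): φ is true.
  w6 (successors {w0, w1, w5, w6}): φ is true.
For instance, at w5:
  At w5: \Diamond (p \lor \neg \Box p) requires p \lor \neg \Box p at some successor in {w2, w3, w4, w6}.
    p \lor \neg \Box p holds at w2, so \Diamond (p \lor \neg \Box p) is true at w5.
      At w2: p is false, \neg \Box p is true, so p \lor \neg \Box p is true.
Satisfying worlds: {w0, w1, w2, w4, w5, w6}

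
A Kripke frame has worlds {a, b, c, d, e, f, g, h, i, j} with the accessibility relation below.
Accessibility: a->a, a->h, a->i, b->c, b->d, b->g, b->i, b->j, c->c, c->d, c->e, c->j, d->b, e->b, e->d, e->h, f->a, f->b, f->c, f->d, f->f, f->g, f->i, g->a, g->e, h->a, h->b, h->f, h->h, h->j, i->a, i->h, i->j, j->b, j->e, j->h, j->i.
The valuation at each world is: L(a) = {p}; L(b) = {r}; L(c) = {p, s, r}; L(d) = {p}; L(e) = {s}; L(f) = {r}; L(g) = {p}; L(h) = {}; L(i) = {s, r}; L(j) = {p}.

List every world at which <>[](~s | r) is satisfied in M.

Recall that []ψ holds at a world iff ψ holds at every accessible world, and <>ψ holds iff ψ holds at some accessible world.
Let φ = <>[](~s | r). Evaluate φ at each world:
  a (successors {a, h, i}): φ is true.
  b (successors {c, d, g, i, j}): φ is true.
  c (successors {c, d, e, j}): φ is true.
  d (successors {b}): φ is true.
  e (successors {b, d, h}): φ is true.
  f (successors {a, b, c, d, f, g, i}): φ is true.
  g (successors {a, e}): φ is true.
  h (successors {a, b, f, h, j}): φ is true.
  i (successors {a, h, j}): φ is true.
  j (successors {b, e, h, i}): φ is true.
For instance, at a:
  At a: <>[](~s | r) requires [](~s | r) at some successor in {a, h, i}.
    [](~s | r) holds at a, so <>[](~s | r) is true at a.
      At a: [](~s | r) requires ~s | r at every successor {a, h, i}.
        At a: ~s | r is true.
        At h: ~s | r is true.
        At i: ~s | r is true.
      So [](~s | r) is true at a.
Satisfying worlds: {a, b, c, d, e, f, g, h, i, j}

a, b, c, d, e, f, g, h, i, j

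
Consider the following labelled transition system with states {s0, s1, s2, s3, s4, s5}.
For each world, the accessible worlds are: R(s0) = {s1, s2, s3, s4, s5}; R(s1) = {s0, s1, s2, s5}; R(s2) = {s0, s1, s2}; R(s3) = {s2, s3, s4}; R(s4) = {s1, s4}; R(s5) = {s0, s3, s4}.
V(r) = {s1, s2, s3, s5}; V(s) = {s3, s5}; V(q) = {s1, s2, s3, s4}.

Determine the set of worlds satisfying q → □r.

s0, s5

Let φ = q → □r. Evaluate φ at each world:
  s0 (successors {s1, s2, s3, s4, s5}): φ is true.
  s1 (successors {s0, s1, s2, s5}): φ is false.
  s2 (successors {s0, s1, s2}): φ is false.
  s3 (successors {s2, s3, s4}): φ is false.
  s4 (successors {s1, s4}): φ is false.
  s5 (successors {s0, s3, s4}): φ is true.
For instance, at s1:
  At s1: q is true, □r is false, so q → □r is false.
    At s1: □r requires r at every successor {s0, s1, s2, s5}.
      r fails at s0, so □r is false at s1.
Satisfying worlds: {s0, s5}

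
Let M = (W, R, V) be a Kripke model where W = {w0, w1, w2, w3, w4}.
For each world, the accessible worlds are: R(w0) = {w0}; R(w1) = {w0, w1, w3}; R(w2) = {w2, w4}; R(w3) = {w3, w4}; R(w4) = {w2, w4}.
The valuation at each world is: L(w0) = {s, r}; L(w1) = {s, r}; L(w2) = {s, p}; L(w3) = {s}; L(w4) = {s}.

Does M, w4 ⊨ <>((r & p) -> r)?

At w4: <>((r & p) -> r) requires (r & p) -> r at some successor in {w2, w4}.
  (r & p) -> r holds at w2, so <>((r & p) -> r) is true at w4.

Yes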